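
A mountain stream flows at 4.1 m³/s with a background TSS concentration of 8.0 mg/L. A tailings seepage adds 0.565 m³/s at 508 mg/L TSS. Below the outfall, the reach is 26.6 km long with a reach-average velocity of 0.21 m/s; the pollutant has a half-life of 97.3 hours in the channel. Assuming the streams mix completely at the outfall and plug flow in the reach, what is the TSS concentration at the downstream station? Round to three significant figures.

53.4 mg/L

After mixing, C = (4.100·8.000 + 0.5650·508.0) / 4.665 = 319.8/4.665 = 68.56 mg/L.
Travel time t = 26.6·1000 / 0.21 = 126700 s = 35.19 h.
Half-life 97.3 h → k = ln 2 / 97.3 = 0.007124 h⁻¹ = 0.1710 d⁻¹.
After decay, C = 68.56 × e^(−kt) = 68.56 × 0.7783 = 53.36 mg/L.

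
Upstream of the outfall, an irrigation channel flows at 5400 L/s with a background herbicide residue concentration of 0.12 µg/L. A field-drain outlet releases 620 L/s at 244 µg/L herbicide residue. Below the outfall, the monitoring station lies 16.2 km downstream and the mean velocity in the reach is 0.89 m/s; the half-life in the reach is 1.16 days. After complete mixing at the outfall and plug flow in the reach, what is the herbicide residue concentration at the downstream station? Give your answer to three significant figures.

22.3 µg/L

Conservation of mass: C = (5400·0.1200 + 620.0·244.0) / 6020 = 151900/6020 = 25.24 µg/L.
Travel time t = 16.2·1000 / 0.89 = 18200 s = 5.056 h.
Half-life 1.16 d → k = ln 2 / 1.16 = 0.5975 d⁻¹.
First-order decay: C = 25.24·exp(−k·t) = 25.24·0.8817 = 22.25 µg/L.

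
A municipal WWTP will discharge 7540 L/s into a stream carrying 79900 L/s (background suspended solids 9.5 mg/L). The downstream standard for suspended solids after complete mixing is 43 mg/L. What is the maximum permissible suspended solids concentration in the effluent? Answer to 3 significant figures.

At the limit, (Qr·Cr + Qe·Cₑ)/(Qr + Qe) = 43:
Cₑ = (87440·43 − 79900·9.500) / 7540 = 398.0 mg/L.

398 mg/L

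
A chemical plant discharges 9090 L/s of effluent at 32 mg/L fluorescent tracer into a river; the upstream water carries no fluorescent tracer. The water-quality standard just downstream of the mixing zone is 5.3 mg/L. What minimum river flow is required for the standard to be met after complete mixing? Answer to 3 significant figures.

Set C_mix = 5.3: (Q·0 + 9090·32.00) / (Q + 9090) = 5.3
→ Q = 9090·(32.00 − 5.3)/(5.3 − 0) = 45790 L/s.

45800 L/s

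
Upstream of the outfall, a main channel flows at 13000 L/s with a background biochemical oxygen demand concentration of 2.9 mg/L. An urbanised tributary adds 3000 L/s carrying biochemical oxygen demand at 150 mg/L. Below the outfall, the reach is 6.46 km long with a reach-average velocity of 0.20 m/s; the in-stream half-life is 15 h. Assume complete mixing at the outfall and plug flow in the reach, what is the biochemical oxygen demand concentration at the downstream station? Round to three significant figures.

20.1 mg/L

Mixed concentration C = ΣQC/ΣQ = (13000·2.900 + 3000·150.0) / 16000 = 487700/16000 = 30.48 mg/L.
Travel time t = 6.46·1000 / 0.20 = 32300 s = 8.972 h.
Half-life 15 h → k = ln 2 / 15 = 0.04621 h⁻¹ = 1.109 d⁻¹.
First-order decay: C = 30.48·exp(−k·t) = 30.48·0.6606 = 20.14 mg/L.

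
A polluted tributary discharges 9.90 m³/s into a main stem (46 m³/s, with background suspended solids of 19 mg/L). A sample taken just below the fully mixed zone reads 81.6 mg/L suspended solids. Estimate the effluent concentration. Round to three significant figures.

Mass balance: 46.00·19.00 + 9.900·Cₑ = 55.90·81.60
→ Cₑ = (55.90·81.60 − 46.00·19.00) / 9.900 = 372.5 mg/L.

372 mg/L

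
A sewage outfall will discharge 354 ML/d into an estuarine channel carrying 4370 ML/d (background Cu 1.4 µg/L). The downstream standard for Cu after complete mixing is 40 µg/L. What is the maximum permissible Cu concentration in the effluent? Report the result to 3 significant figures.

517 µg/L

At the limit, (Qr·Cr + Qe·Cₑ)/(Qr + Qe) = 40:
Cₑ = (4724·40 − 4370·1.400) / 354.0 = 516.5 µg/L.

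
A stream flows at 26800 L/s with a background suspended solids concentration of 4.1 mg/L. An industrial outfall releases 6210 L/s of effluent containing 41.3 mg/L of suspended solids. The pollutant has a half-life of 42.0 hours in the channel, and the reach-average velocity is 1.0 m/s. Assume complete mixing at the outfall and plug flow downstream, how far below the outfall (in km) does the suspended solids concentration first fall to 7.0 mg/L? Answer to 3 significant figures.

Mass balance: C = (26800·4.100 + 6210·41.30) / 33010 = 366400/33010 = 11.10 mg/L.
Half-life 42.0 h → k = ln 2 / 42.0 = 0.01650 h⁻¹ = 0.3961 d⁻¹.
Set 11.10·exp(−k·t) = 7.0 → t = ln(11.10/7.0)/k = 100500 s = 27.93 h.
Distance = v·t = 1.0·100500 = 100500 m = 100.5 km.

101 km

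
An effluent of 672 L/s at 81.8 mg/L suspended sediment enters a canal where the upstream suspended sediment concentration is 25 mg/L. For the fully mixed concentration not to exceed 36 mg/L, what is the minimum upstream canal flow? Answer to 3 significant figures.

2800 L/s

Set C_mix = 36: (Q·25.00 + 672.0·81.80) / (Q + 672.0) = 36
→ Q = 672.0·(81.80 − 36)/(36 − 25.00) = 2798 L/s.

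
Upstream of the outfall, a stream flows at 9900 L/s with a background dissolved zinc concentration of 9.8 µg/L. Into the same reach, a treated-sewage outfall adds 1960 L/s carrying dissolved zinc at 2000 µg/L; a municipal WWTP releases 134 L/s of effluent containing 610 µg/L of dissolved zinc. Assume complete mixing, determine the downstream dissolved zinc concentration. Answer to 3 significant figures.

342 µg/L

Mixed concentration C = ΣQC/ΣQ = (9900·9.800 + 1960·2000 + 134.0·610.0) / 11990 = 4099000/11990 = 341.7 µg/L.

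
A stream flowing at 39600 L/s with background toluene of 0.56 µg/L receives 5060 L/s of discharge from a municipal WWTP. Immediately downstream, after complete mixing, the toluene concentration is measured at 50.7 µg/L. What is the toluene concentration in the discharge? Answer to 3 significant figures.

443 µg/L

Mass balance: 39600·0.5600 + 5060·Cₑ = 44660·50.70
→ Cₑ = (44660·50.70 − 39600·0.5600) / 5060 = 443.1 µg/L.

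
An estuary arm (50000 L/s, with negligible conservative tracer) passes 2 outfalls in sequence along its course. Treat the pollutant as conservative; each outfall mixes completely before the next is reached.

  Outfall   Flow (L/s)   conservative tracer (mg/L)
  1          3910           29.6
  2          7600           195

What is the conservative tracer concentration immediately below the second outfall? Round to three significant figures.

Outfall 1: combined Q = 53910 L/s; C = (50000·0 + 3910·29.60)/53910 = 2.147 mg/L.
Outfall 2: combined Q = 61510 L/s; C = (53910·2.147 + 7600·195.0)/61510 = 25.98 mg/L.

26.0 mg/L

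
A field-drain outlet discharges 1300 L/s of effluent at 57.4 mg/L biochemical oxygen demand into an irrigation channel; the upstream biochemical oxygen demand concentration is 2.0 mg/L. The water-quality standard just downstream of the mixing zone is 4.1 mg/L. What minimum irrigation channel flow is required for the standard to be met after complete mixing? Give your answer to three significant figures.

33000 L/s

Set C_mix = 4.1: (Q·2.000 + 1300·57.40) / (Q + 1300) = 4.1
→ Q = 1300·(57.40 − 4.1)/(4.1 − 2.000) = 33000 L/s.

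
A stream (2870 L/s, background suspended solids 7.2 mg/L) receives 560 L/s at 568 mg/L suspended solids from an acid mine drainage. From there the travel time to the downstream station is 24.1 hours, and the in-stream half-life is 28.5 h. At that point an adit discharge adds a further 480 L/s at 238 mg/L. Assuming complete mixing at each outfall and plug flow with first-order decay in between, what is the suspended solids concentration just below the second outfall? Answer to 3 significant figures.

77.4 mg/L

Conservation of mass: C = (2870·7.200 + 560.0·568.0) / 3430 = 338700/3430 = 98.76 mg/L; combined flow 3430 L/s.
Half-life 28.5 h → k = ln 2 / 28.5 = 0.02432 h⁻¹ = 0.5837 d⁻¹.
Applying C = C₀e^(−kt): 98.76 × 0.5565 = 54.96 mg/L.
At the second outfall, C = (3430·54.96 + 480.0·238.0) / (3430 + 480.0) = 77.43 mg/L.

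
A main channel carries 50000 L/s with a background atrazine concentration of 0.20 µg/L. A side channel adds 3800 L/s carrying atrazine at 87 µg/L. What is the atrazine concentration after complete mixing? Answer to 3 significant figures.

Mass balance: C = (50000·0.2000 + 3800·87.00) / 53800 = 340600/53800 = 6.331 µg/L.

6.33 µg/L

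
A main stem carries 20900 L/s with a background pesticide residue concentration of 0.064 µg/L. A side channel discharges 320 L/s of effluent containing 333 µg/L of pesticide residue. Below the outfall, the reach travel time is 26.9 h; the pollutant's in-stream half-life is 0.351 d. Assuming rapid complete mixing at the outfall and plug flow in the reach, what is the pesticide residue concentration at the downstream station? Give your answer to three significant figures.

0.556 µg/L

Flow-weighted average: C = (20900·0.06400 + 320.0·333.0) / 21220 = 107900/21220 = 5.085 µg/L.
Half-life 0.351 d → k = ln 2 / 0.351 = 1.975 d⁻¹.
Applying C = C₀e^(−kt): 5.085 × 0.1093 = 0.5559 µg/L.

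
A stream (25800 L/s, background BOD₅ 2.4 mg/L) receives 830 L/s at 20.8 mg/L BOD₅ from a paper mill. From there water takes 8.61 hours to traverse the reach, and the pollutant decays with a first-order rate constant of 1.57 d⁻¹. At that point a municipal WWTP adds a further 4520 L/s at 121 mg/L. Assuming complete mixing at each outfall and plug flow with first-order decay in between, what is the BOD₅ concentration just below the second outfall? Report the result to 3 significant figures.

19.0 mg/L

After mixing, C = (25800·2.400 + 830.0·20.80) / 26630 = 79180/26630 = 2.973 mg/L; combined flow 26630 L/s.
Decay over the reach: 2.973·exp(−kt) = 2.973·0.5694 = 1.693 mg/L.
Second outfall: C = (26630·1.693 + 4520·121.0)/31150 = 19.00 mg/L.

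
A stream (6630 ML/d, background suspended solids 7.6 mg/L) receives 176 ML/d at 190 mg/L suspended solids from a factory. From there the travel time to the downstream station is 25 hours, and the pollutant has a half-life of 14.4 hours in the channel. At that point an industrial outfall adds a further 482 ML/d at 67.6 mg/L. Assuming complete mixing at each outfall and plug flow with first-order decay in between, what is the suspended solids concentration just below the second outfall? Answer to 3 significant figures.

7.92 mg/L

Mass balance: C = (6630·7.600 + 176.0·190.0) / 6806 = 83830/6806 = 12.32 mg/L; combined flow 6806 ML/d.
Half-life 14.4 h → k = ln 2 / 14.4 = 0.04814 h⁻¹ = 1.155 d⁻¹.
Applying C = C₀e^(−kt): 12.32 × 0.3002 = 3.697 mg/L.
Second outfall: C = (6806·3.697 + 482.0·67.60)/7288 = 7.924 mg/L.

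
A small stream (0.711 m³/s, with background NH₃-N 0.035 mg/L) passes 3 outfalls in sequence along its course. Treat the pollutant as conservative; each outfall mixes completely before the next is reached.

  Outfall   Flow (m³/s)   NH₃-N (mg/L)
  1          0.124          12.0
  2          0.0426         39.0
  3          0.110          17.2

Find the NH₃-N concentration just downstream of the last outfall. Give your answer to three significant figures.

After outfall 1: Q = 0.7110 + 0.1240 = 0.8350 m³/s; C = (0.7110·0.03500 + 0.1240·12.00)/0.8350 = 1.812 mg/L.
After outfall 2: Q = 0.8350 + 0.04260 = 0.8776 m³/s; C = (0.8350·1.812 + 0.04260·39.00)/0.8776 = 3.617 mg/L.
After outfall 3: Q = 0.8776 + 0.1100 = 0.9876 m³/s; C = (0.8776·3.617 + 0.1100·17.20)/0.9876 = 5.130 mg/L.

5.13 mg/L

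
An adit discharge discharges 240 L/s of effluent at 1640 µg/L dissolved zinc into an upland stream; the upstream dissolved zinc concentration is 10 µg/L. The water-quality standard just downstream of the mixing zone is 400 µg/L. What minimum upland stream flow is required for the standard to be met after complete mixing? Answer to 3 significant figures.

763 L/s

Set C_mix = 400: (Q·10.00 + 240.0·1640) / (Q + 240.0) = 400
→ Q = 240.0·(1640 − 400)/(400 − 10.00) = 763.1 L/s.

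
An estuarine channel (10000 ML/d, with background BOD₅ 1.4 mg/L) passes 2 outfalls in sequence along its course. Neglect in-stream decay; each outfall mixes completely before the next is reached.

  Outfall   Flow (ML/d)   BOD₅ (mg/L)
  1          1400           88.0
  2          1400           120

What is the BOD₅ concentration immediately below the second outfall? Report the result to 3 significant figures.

23.8 mg/L

Below outfall 1: Q → 11400 ML/d, C = (10000·1.400 + 1400·88.00)/11400 = 12.04 mg/L.
Below outfall 2: Q → 12800 ML/d, C = (11400·12.04 + 1400·120.0)/12800 = 23.84 mg/L.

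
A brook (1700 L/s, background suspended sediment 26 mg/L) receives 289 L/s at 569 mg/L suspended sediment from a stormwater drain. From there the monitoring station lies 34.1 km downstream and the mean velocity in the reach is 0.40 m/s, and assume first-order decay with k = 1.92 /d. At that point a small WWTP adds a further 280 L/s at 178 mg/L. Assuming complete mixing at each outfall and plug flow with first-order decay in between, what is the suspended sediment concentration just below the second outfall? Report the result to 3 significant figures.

35.8 mg/L

Mixed concentration C = ΣQC/ΣQ = (1700·26.00 + 289.0·569.0) / 1989 = 208600/1989 = 104.9 mg/L; combined flow 1989 L/s.
Travel time t = 34.1·1000 / 0.40 = 85250 s = 23.68 h.
Decay over the reach: 104.9·exp(−kt) = 104.9·0.1504 = 15.78 mg/L.
At the second outfall, C = (1989·15.78 + 280.0·178.0) / (1989 + 280.0) = 35.80 mg/L.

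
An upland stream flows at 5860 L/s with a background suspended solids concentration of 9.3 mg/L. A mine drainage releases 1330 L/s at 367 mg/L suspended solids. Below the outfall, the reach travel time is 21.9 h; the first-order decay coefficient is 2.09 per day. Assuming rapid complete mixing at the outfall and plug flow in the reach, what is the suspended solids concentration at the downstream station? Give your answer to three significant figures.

11.2 mg/L

Flow-weighted average: C = (5860·9.300 + 1330·367.0) / 7190 = 542600/7190 = 75.47 mg/L.
After decay, C = 75.47 × e^(−kt) = 75.47 × 0.1485 = 11.21 mg/L.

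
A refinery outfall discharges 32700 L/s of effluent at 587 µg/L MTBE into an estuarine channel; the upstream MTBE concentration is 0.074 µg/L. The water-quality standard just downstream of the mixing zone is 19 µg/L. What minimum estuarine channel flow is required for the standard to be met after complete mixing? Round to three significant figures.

Set C_mix = 19: (Q·0.07400 + 32700·587.0) / (Q + 32700) = 19
→ Q = 32700·(587.0 − 19)/(19 − 0.07400) = 981400 L/s.

981000 L/s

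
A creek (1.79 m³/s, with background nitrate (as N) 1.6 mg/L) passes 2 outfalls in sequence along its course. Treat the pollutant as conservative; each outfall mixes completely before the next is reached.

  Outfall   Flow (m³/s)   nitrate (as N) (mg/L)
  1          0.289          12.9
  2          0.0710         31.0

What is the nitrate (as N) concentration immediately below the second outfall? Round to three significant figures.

4.09 mg/L

After outfall 1: Q = 1.790 + 0.2890 = 2.079 m³/s; C = (1.790·1.600 + 0.2890·12.90)/2.079 = 3.171 mg/L.
After outfall 2: Q = 2.079 + 0.07100 = 2.150 m³/s; C = (2.079·3.171 + 0.07100·31.00)/2.150 = 4.090 mg/L.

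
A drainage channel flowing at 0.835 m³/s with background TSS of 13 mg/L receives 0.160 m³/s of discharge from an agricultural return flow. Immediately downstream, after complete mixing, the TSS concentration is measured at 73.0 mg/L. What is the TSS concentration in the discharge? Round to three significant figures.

386 mg/L

Mass balance: 0.8350·13.00 + 0.1600·Cₑ = 0.9950·73.00
→ Cₑ = (0.9950·73.00 − 0.8350·13.00) / 0.1600 = 386.1 mg/L.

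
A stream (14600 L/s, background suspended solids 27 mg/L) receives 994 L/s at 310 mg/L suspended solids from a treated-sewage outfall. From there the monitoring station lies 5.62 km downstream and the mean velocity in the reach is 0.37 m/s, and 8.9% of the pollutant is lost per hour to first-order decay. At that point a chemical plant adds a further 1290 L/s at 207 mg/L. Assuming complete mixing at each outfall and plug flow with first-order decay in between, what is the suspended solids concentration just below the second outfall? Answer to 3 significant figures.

43.9 mg/L

Mass balance: C = (14600·27.00 + 994.0·310.0) / 15590 = 702300/15590 = 45.04 mg/L; combined flow 15590 L/s.
Travel time t = 5.62·1000 / 0.37 = 15190 s = 4.219 h.
8.9%/h lost → k = −ln(1 − 0.089) = 0.09321 h⁻¹.
Applying C = C₀e^(−kt): 45.04 × 0.6748 = 30.39 mg/L.
Second outfall: C = (15590·30.39 + 1290·207.0)/16880 = 43.89 mg/L.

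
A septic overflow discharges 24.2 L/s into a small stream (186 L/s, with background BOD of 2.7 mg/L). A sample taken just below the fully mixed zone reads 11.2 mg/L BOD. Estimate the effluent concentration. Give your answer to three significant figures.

76.5 mg/L

Mass balance: 186.0·2.700 + 24.20·Cₑ = 210.2·11.20
→ Cₑ = (210.2·11.20 − 186.0·2.700) / 24.20 = 76.53 mg/L.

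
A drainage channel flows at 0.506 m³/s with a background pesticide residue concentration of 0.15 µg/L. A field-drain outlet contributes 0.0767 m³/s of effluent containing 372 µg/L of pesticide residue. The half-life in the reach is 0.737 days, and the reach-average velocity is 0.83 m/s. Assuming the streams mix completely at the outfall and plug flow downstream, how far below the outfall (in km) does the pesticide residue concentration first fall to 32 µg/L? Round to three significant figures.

After mixing, C = (0.5060·0.1500 + 0.07670·372.0) / 0.5827 = 28.61/0.5827 = 49.10 µg/L.
Half-life 0.737 d → k = ln 2 / 0.737 = 0.9405 d⁻¹.
Set 49.10·exp(−k·t) = 32 → t = ln(49.10/32)/k = 39320 s = 10.92 h.
Distance = v·t = 0.83·39320 = 32640 m = 32.64 km.

32.6 km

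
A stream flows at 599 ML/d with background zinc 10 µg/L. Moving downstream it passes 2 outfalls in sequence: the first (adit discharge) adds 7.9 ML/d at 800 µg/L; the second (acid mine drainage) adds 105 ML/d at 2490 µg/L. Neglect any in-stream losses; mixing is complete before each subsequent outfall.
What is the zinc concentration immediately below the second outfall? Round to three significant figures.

After outfall 1: Q = 599.0 + 7.900 = 606.9 ML/d; C = (599.0·10.00 + 7.900·800.0)/606.9 = 20.28 µg/L.
After outfall 2: Q = 606.9 + 105.0 = 711.9 ML/d; C = (606.9·20.28 + 105.0·2490)/711.9 = 384.5 µg/L.

385 µg/L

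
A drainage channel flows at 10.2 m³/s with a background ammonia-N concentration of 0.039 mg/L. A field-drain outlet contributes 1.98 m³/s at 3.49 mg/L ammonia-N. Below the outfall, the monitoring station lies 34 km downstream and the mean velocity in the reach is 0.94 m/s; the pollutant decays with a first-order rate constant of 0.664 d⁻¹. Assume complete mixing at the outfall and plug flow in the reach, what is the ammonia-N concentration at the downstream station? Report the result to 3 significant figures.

Mass balance: C = (10.20·0.03900 + 1.980·3.490) / 12.18 = 7.308/12.18 = 0.6000 mg/L.
Travel time t = 34·1000 / 0.94 = 36170 s = 10.05 h.
After decay, C = 0.6000 × e^(−kt) = 0.6000 × 0.7573 = 0.4544 mg/L.

0.454 mg/L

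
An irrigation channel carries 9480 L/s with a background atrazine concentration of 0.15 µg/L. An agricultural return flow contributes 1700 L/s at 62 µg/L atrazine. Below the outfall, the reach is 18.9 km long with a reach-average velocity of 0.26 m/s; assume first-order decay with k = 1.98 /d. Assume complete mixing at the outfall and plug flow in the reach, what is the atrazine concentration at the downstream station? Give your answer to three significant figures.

Conservation of mass: C = (9480·0.1500 + 1700·62.00) / 11180 = 106800/11180 = 9.555 µg/L.
Travel time t = 18.9·1000 / 0.26 = 72690 s = 20.19 h.
Decay over the reach: 9.555·exp(−kt) = 9.555·0.1890 = 1.806 µg/L.

1.81 µg/L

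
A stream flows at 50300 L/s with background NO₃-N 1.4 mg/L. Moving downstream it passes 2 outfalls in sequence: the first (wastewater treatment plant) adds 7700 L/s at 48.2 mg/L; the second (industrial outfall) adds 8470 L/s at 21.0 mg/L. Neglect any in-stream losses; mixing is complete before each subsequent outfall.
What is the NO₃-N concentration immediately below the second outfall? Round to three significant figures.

Below outfall 1: Q → 58000 L/s, C = (50300·1.400 + 7700·48.20)/58000 = 7.613 mg/L.
Below outfall 2: Q → 66470 L/s, C = (58000·7.613 + 8470·21.00)/66470 = 9.319 mg/L.

9.32 mg/L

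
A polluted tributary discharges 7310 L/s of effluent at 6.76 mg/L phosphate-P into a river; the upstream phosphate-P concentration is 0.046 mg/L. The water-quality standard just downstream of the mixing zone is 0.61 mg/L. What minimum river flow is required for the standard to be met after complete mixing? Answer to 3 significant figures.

79700 L/s

Set C_mix = 0.61: (Q·0.04600 + 7310·6.760) / (Q + 7310) = 0.61
→ Q = 7310·(6.760 − 0.61)/(0.61 − 0.04600) = 79710 L/s.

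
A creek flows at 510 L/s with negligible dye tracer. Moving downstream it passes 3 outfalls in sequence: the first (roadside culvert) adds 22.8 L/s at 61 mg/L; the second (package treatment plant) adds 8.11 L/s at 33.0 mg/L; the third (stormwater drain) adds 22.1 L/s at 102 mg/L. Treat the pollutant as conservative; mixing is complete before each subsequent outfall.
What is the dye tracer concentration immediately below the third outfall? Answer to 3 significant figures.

6.95 mg/L

Below outfall 1: Q → 532.8 L/s, C = (510.0·0 + 22.80·61.00)/532.8 = 2.610 mg/L.
Below outfall 2: Q → 540.9 L/s, C = (532.8·2.610 + 8.110·33.00)/540.9 = 3.066 mg/L.
Below outfall 3: Q → 563.0 L/s, C = (540.9·3.066 + 22.10·102.0)/563.0 = 6.949 mg/L.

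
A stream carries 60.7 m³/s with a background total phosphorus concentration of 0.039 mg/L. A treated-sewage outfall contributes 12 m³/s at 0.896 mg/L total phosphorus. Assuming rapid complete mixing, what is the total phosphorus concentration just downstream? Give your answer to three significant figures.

Conservation of mass: C = (60.70·0.03900 + 12.00·0.8960) / 72.70 = 13.12/72.70 = 0.1805 mg/L.

0.180 mg/L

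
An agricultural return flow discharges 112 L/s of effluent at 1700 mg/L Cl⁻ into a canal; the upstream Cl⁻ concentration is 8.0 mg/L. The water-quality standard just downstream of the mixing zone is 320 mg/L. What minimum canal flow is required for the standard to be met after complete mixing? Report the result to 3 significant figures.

Set C_mix = 320: (Q·8.000 + 112.0·1700) / (Q + 112.0) = 320
→ Q = 112.0·(1700 − 320)/(320 − 8.000) = 495.4 L/s.

495 L/s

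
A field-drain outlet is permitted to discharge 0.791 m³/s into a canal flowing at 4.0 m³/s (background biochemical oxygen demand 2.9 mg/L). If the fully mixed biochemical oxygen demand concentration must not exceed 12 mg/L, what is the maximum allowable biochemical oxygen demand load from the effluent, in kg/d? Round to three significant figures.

3970 kg/d

Mass balance at the limit: 4.000·2.900 + 0.7910·Cₑ = 4.791·12 → Cₑ = 58.02 mg/L.
Load = 0.7910 m³/s × 58.02 g/m³ × 86 400 s/d = 3965 kg/d.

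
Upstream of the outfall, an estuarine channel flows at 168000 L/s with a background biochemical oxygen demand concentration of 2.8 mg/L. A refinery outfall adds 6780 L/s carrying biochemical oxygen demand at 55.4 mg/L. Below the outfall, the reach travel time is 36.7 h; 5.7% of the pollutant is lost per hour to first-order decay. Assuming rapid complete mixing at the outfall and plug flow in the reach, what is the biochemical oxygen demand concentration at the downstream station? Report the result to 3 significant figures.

0.562 mg/L

After mixing, C = (168000·2.800 + 6780·55.40) / 174800 = 846000/174800 = 4.840 mg/L.
5.7%/h lost → k = −ln(1 − 0.057) = 0.05869 h⁻¹.
Decay over the reach: 4.840·exp(−kt) = 4.840·0.1160 = 0.5616 mg/L.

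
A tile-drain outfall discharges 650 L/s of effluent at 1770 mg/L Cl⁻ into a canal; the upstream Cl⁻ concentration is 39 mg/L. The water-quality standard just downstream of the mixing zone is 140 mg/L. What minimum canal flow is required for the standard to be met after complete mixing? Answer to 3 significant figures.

10500 L/s

Set C_mix = 140: (Q·39.00 + 650.0·1770) / (Q + 650.0) = 140
→ Q = 650.0·(1770 − 140)/(140 − 39.00) = 10490 L/s.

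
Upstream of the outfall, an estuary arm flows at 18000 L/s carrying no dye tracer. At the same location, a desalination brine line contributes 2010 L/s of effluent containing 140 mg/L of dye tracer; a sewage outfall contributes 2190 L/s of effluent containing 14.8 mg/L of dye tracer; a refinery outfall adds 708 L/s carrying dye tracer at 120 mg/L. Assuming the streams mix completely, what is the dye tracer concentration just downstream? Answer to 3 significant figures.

17.4 mg/L

After mixing, C = (18000·0 + 2010·140.0 + 2190·14.80 + 708.0·120.0) / 22910 = 398800/22910 = 17.41 mg/L.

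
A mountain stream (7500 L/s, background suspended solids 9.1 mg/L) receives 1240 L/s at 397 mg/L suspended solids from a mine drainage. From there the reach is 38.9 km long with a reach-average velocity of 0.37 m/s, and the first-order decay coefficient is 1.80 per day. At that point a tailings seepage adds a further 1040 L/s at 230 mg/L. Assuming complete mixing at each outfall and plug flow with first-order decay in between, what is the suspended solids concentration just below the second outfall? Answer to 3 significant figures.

Flow-weighted average: C = (7500·9.100 + 1240·397.0) / 8740 = 560500/8740 = 64.13 mg/L; combined flow 8740 L/s.
Travel time t = 38.9·1000 / 0.37 = 105100 s = 29.20 h.
First-order decay: C = 64.13·exp(−k·t) = 64.13·0.1119 = 7.175 mg/L.
At the second outfall, C = (8740·7.175 + 1040·230.0) / (8740 + 1040) = 30.87 mg/L.

30.9 mg/L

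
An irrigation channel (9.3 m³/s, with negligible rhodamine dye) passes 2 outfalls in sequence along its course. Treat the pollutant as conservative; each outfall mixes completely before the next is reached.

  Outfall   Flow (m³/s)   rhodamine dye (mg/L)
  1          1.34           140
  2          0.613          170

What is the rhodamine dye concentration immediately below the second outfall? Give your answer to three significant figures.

25.9 mg/L

Outfall 1: combined Q = 10.64 m³/s; C = (9.300·0 + 1.340·140.0)/10.64 = 17.63 mg/L.
Outfall 2: combined Q = 11.25 m³/s; C = (10.64·17.63 + 0.6130·170.0)/11.25 = 25.93 mg/L.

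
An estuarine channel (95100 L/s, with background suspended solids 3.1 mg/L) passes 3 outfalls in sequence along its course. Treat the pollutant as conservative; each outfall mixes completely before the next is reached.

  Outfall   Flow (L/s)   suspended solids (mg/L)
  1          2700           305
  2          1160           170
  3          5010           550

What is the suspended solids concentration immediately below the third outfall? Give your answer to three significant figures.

Outfall 1: combined Q = 97800 L/s; C = (95100·3.100 + 2700·305.0)/97800 = 11.43 mg/L.
Outfall 2: combined Q = 98960 L/s; C = (97800·11.43 + 1160·170.0)/98960 = 13.29 mg/L.
Outfall 3: combined Q = 104000 L/s; C = (98960·13.29 + 5010·550.0)/104000 = 39.16 mg/L.

39.2 mg/L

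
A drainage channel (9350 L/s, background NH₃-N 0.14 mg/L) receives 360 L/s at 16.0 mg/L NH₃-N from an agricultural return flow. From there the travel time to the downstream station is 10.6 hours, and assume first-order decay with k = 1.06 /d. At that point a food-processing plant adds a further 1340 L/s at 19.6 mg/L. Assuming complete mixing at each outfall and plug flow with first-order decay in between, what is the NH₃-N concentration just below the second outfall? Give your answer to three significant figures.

2.78 mg/L

Flow-weighted average: C = (9350·0.1400 + 360.0·16.00) / 9710 = 7069/9710 = 0.7280 mg/L; combined flow 9710 L/s.
Decay over the reach: 0.7280·exp(−kt) = 0.7280·0.6261 = 0.4558 mg/L.
Second outfall: C = (9710·0.4558 + 1340·19.60)/11050 = 2.777 mg/L.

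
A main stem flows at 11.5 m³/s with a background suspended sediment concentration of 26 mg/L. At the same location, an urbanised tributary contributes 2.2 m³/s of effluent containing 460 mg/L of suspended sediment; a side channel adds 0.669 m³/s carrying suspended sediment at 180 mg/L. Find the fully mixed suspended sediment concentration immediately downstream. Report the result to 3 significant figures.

After mixing, C = (11.50·26.00 + 2.200·460.0 + 0.6690·180.0) / 14.37 = 1431/14.37 = 99.62 mg/L.

99.6 mg/L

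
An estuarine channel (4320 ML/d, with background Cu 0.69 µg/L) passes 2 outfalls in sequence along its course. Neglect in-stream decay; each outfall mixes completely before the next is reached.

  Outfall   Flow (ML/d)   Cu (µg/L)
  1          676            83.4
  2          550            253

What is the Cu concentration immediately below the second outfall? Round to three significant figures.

35.8 µg/L

After outfall 1: Q = 4320 + 676.0 = 4996 ML/d; C = (4320·0.6900 + 676.0·83.40)/4996 = 11.88 µg/L.
After outfall 2: Q = 4996 + 550.0 = 5546 ML/d; C = (4996·11.88 + 550.0·253.0)/5546 = 35.79 µg/L.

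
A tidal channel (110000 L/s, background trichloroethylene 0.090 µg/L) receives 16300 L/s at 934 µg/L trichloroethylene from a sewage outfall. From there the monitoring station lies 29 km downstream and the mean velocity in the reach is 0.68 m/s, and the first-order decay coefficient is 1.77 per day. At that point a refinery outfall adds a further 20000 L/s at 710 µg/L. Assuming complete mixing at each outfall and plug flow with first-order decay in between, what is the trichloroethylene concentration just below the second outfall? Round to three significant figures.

141 µg/L

Conservation of mass: C = (110000·0.09000 + 16300·934.0) / 126300 = 15230000/126300 = 120.6 µg/L; combined flow 126300 L/s.
Travel time t = 29·1000 / 0.68 = 42650 s = 11.85 h.
Decay over the reach: 120.6·exp(−kt) = 120.6·0.4174 = 50.35 µg/L.
At the second outfall, C = (126300·50.35 + 20000·710.0) / (126300 + 20000) = 140.5 µg/L.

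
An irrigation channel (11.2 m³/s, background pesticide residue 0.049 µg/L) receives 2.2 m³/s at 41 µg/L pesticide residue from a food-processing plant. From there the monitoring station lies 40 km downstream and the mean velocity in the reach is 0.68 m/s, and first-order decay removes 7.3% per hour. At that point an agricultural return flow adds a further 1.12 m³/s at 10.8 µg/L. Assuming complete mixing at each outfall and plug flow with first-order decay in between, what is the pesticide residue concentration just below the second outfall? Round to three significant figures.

Conservation of mass: C = (11.20·0.04900 + 2.200·41.00) / 13.40 = 90.75/13.40 = 6.772 µg/L; combined flow 13.40 m³/s.
Travel time t = 40·1000 / 0.68 = 58820 s = 16.34 h.
7.3%/h lost → k = −ln(1 − 0.073) = 0.07580 h⁻¹.
After decay, C = 6.772 × e^(−kt) = 6.772 × 0.2898 = 1.963 µg/L.
Second outfall: C = (13.40·1.963 + 1.120·10.80)/14.52 = 2.644 µg/L.

2.64 µg/L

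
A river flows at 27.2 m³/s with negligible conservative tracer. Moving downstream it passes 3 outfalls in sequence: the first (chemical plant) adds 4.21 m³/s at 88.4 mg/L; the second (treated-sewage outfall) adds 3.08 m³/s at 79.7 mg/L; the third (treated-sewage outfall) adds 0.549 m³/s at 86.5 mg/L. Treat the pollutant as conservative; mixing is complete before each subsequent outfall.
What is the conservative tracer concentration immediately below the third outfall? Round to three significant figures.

Below outfall 1: Q → 31.41 m³/s, C = (27.20·0 + 4.210·88.40)/31.41 = 11.85 mg/L.
Below outfall 2: Q → 34.49 m³/s, C = (31.41·11.85 + 3.080·79.70)/34.49 = 17.91 mg/L.
Below outfall 3: Q → 35.04 m³/s, C = (34.49·17.91 + 0.5490·86.50)/35.04 = 18.98 mg/L.

19.0 mg/L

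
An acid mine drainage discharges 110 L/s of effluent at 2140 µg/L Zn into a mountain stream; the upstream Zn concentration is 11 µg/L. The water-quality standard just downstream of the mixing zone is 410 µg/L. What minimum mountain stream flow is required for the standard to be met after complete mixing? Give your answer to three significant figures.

Set C_mix = 410: (Q·11.00 + 110.0·2140) / (Q + 110.0) = 410
→ Q = 110.0·(2140 − 410)/(410 − 11.00) = 476.9 L/s.

477 L/s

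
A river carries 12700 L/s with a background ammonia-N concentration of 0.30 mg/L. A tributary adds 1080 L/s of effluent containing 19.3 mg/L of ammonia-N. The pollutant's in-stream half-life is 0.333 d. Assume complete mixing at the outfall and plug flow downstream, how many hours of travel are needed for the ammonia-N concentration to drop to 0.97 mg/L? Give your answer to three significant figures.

7.06 h

Mass balance: C = (12700·0.3000 + 1080·19.30) / 13780 = 24650/13780 = 1.789 mg/L.
Half-life 0.333 d → k = ln 2 / 0.333 = 2.082 d⁻¹.
1.789·exp(−k·t) = 0.97 → t = ln(1.789/0.97)/k = 25410 s = 7.058 h.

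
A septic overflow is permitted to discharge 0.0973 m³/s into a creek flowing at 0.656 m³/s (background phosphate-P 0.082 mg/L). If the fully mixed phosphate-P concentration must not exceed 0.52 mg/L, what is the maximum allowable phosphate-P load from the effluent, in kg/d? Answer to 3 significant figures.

29.2 kg/d

Mass balance at the limit: 0.6560·0.08200 + 0.09730·Cₑ = 0.7533·0.52 → Cₑ = 3.473 mg/L.
Load = 0.09730 m³/s × 3.473 g/m³ × 86 400 s/d = 29.20 kg/d.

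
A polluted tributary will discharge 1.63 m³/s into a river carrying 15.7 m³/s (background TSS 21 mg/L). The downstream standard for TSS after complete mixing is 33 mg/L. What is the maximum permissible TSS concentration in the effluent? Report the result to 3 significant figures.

149 mg/L

At the limit, (Qr·Cr + Qe·Cₑ)/(Qr + Qe) = 33:
Cₑ = (17.33·33 − 15.70·21.00) / 1.630 = 148.6 mg/L.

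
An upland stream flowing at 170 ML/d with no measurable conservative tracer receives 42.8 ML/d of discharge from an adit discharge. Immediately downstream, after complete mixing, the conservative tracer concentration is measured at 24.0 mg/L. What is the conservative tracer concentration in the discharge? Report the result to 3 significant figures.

119 mg/L

Mass balance: 170.0·0 + 42.80·Cₑ = 212.8·24.00
→ Cₑ = (212.8·24.00 − 170.0·0) / 42.80 = 119.3 mg/L.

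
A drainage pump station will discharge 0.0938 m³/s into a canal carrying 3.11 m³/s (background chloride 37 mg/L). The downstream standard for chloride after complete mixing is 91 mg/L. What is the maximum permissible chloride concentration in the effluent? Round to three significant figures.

1880 mg/L

At the limit, (Qr·Cr + Qe·Cₑ)/(Qr + Qe) = 91:
Cₑ = (3.204·91 − 3.110·37.00) / 0.09380 = 1881 mg/L.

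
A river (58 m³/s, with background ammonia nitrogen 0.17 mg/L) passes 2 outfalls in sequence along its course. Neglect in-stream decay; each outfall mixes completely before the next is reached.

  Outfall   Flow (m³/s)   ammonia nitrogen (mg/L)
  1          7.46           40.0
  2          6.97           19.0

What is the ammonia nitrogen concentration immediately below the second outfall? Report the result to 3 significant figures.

6.08 mg/L

After outfall 1: Q = 58.00 + 7.460 = 65.46 m³/s; C = (58.00·0.1700 + 7.460·40.00)/65.46 = 4.709 mg/L.
After outfall 2: Q = 65.46 + 6.970 = 72.43 m³/s; C = (65.46·4.709 + 6.970·19.00)/72.43 = 6.084 mg/L.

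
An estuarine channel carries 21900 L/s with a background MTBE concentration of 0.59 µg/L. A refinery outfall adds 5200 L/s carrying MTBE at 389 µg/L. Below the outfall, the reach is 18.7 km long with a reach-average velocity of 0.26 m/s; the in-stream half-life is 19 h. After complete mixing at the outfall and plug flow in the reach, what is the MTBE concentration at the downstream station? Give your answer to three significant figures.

36.2 µg/L

Conservation of mass: C = (21900·0.5900 + 5200·389.0) / 27100 = 2036000/27100 = 75.12 µg/L.
Travel time t = 18.7·1000 / 0.26 = 71920 s = 19.98 h.
Half-life 19 h → k = ln 2 / 19 = 0.03648 h⁻¹ = 0.8756 d⁻¹.
After decay, C = 75.12 × e^(−kt) = 75.12 × 0.4825 = 36.24 µg/L.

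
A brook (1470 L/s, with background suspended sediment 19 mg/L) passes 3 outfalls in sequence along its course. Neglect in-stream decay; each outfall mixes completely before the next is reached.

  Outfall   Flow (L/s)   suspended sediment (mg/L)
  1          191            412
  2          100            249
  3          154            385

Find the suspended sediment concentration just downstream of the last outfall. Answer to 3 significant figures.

Outfall 1: combined Q = 1661 L/s; C = (1470·19.00 + 191.0·412.0)/1661 = 64.19 mg/L.
Outfall 2: combined Q = 1761 L/s; C = (1661·64.19 + 100.0·249.0)/1761 = 74.69 mg/L.
Outfall 3: combined Q = 1915 L/s; C = (1761·74.69 + 154.0·385.0)/1915 = 99.64 mg/L.

99.6 mg/L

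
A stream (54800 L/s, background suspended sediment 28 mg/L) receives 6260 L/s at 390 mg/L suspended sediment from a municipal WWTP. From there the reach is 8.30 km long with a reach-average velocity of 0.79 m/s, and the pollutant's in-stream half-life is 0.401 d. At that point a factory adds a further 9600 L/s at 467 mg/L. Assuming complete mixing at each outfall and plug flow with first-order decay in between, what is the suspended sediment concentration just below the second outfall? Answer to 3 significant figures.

Mass balance: C = (54800·28.00 + 6260·390.0) / 61060 = 3976000/61060 = 65.11 mg/L; combined flow 61060 L/s.
Travel time t = 8.30·1000 / 0.79 = 10510 s = 2.918 h.
Half-life 0.401 d → k = ln 2 / 0.401 = 1.729 d⁻¹.
Decay over the reach: 65.11·exp(−kt) = 65.11·0.8104 = 52.77 mg/L.
Second outfall: C = (61060·52.77 + 9600·467.0)/70660 = 109.0 mg/L.

109 mg/L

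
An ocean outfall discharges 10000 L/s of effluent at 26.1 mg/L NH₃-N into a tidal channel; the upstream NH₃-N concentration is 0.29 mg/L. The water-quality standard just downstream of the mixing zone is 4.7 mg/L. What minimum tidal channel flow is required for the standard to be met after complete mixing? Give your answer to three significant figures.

48500 L/s

Set C_mix = 4.7: (Q·0.2900 + 10000·26.10) / (Q + 10000) = 4.7
→ Q = 10000·(26.10 − 4.7)/(4.7 − 0.2900) = 48530 L/s.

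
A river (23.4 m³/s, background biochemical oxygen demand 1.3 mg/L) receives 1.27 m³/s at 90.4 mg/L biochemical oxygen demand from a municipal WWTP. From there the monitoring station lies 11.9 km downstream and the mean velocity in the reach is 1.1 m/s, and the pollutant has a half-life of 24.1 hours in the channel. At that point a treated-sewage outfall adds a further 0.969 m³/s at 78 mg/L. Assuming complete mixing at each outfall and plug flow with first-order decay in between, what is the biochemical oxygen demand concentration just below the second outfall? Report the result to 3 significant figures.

Mass balance: C = (23.40·1.300 + 1.270·90.40) / 24.67 = 145.2/24.67 = 5.887 mg/L; combined flow 24.67 m³/s.
Travel time t = 11.9·1000 / 1.1 = 10820 s = 3.005 h.
Half-life 24.1 h → k = ln 2 / 24.1 = 0.02876 h⁻¹ = 0.6903 d⁻¹.
Applying C = C₀e^(−kt): 5.887 × 0.9172 = 5.399 mg/L.
Second outfall: C = (24.67·5.399 + 0.9690·78.00)/25.64 = 8.143 mg/L.

8.14 mg/L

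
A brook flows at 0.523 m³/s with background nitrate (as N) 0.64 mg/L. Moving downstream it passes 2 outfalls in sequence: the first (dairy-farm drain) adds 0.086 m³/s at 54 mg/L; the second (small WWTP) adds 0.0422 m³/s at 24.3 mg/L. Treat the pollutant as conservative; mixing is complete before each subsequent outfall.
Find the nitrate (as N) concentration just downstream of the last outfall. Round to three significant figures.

9.22 mg/L

Outfall 1: combined Q = 0.6090 m³/s; C = (0.5230·0.6400 + 0.08600·54.00)/0.6090 = 8.175 mg/L.
Outfall 2: combined Q = 0.6512 m³/s; C = (0.6090·8.175 + 0.04220·24.30)/0.6512 = 9.220 mg/L.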